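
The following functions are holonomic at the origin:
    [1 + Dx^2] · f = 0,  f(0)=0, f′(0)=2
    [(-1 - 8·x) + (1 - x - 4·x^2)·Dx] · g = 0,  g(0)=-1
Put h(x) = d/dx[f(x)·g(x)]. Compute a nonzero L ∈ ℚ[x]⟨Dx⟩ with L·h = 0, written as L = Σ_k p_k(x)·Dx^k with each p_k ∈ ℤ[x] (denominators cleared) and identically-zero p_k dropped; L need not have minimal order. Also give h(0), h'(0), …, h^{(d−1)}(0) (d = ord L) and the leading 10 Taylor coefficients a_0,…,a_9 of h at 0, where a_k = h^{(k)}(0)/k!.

L = (159 - 2·x - 7·x^2 + 8·x^3 + 16·x^4) + (22 + 178·x + 24·x^2 + 64·x^3)·Dx + (-7 + 6·x + 25·x^2 + 8·x^3 + 16·x^4)·Dx^2  (order 2).
h: a_k = -2, -4, -29, -212/3, -1127/4, -7621/10, -888089/360, -2168417/315, -411895657/20160, -1036399753/18144, …
ICs: h(0) = -2, h′(0) = -4.

f: a_k = 0, 2, 0, -1/3, 0, 1/60, 0, -1/2520, 0, 1/181440, …
g: a_k = -1, -1, -5, -9, -29, -65, -181, -441, -1165, -2929, …
h₀=f·g: eliminate ⇒ L₀, order ≤ 2·1.
Derive L from L₀ (diff closure).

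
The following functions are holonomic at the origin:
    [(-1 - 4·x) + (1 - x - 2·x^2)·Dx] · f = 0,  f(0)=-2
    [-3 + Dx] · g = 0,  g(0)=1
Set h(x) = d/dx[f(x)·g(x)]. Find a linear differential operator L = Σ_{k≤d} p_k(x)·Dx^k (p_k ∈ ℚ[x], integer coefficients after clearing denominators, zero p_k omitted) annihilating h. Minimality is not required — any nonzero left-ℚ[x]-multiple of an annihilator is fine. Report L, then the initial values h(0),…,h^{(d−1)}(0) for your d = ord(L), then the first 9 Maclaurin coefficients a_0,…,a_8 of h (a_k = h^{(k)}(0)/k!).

f: a_k = -2, -2, -6, -10, -22, -42, -86, -170, -342, …
g: a_k = 1, 3, 9/2, 9/2, 27/8, 81/40, 81/80, 243/560, 729/4480, …
Product ⇒ symmetric product L₀, ord ≤ 1.
h=h₀': d/dx-closure on L₀ ⇒ L.
L = (21 + 12·x - 39·x^2 - 12·x^3 + 36·x^4) + (-4 + 3·x + 15·x^2 - 4·x^3 - 12·x^4)·Dx  (order 1).
h: a_k = -8, -42, -138, -379, -954, -45879/20, -107071/20, -3426681/280, -2202813/80, …
ICs: h(0) = -8.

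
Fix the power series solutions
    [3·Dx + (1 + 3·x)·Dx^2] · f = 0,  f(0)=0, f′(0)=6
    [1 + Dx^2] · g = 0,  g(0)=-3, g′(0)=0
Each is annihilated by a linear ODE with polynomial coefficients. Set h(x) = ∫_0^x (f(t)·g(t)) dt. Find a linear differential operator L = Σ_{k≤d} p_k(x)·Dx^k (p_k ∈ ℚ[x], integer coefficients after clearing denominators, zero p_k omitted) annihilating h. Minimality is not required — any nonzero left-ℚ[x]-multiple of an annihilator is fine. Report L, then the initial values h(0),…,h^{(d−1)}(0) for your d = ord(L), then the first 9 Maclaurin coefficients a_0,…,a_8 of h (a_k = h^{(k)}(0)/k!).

L = (-203 - 222·x - 189·x^2 + 432·x^3 + 324·x^4)·Dx + (-84 - 108·x + 648·x^2 + 648·x^3)·Dx^2 + (-208 - 228·x - 54·x^2 + 864·x^3 + 648·x^4)·Dx^3 + (-84 - 108·x + 648·x^2 + 648·x^3)·Dx^4 + (-5 - 6·x + 135·x^2 + 432·x^3 + 324·x^4)·Dx^5  (order 5).
h: a_k = 0, 0, -9, 9, -45/4, 108/5, -1769/40, 765/8, -484679/2240, …
ICs: h(0) = 0, h′(0) = 0, h′′(0) = -18, h′′′(0) = 54, h′′′′(0) = -270.

f: a_k = 0, 6, -9, 18, -81/2, 486/5, -243, 4374/7, -6561/4, …
g: a_k = -3, 0, 3/2, 0, -1/8, 0, 1/240, 0, -1/13440, …
h₀=f·g: eliminate ⇒ L₀, order ≤ 2·2.
h=∫h₀ ⇒ L = L₀·Dx.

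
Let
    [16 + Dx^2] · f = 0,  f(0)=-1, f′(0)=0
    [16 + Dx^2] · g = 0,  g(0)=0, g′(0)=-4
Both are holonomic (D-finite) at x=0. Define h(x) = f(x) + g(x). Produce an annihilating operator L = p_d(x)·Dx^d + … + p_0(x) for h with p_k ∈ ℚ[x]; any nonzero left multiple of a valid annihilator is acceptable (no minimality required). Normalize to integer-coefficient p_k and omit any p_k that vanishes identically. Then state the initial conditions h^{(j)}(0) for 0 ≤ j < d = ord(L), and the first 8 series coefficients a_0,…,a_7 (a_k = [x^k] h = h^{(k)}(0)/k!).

L = 16 + Dx^2  (order 2).
h: a_k = -1, -4, 8, 32/3, -32/3, -128/15, 256/45, 1024/315, …
ICs: h(0) = -1, h′(0) = -4.

f: a_k = -1, 0, 8, 0, -32/3, 0, 256/45, 0, …
g: a_k = 0, -4, 0, 32/3, 0, -128/15, 0, 1024/315, …
f+g: L₀ = lclm(L_f,L_g), ord ≤ 2+2.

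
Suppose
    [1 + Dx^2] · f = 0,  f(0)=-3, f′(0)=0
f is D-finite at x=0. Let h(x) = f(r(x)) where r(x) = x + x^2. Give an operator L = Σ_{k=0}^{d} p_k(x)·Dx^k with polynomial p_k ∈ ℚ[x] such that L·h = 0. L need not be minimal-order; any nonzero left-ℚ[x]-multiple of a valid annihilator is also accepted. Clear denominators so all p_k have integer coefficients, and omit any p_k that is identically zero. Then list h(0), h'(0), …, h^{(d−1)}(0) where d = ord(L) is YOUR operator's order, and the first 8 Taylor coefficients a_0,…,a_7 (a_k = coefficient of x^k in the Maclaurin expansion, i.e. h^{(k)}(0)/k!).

f: a_k = -3, 0, 3/2, 0, -1/8, 0, 1/240, 0, …
L₀ from L_f via x↦r, Dx↦r'^{-1}Dx.
L = (1 + 6·x + 12·x^2 + 8·x^3) - 2·Dx + (1 + 2·x)·Dx^2  (order 2).
h: a_k = -3, 0, 3/2, 3, 11/8, -1/2, -179/240, -19/40, …
ICs: h(0) = -3, h′(0) = 0.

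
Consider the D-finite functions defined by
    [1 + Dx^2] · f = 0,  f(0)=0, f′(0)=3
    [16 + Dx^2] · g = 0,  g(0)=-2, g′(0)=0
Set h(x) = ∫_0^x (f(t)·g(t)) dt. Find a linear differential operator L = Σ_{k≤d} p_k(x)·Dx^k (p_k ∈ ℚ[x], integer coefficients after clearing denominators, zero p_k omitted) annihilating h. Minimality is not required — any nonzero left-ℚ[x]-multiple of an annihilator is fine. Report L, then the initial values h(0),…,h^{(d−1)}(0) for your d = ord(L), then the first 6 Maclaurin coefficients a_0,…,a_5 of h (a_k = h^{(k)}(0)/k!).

L = 225·Dx + 34·Dx^3 + Dx^5  (order 5).
h: a_k = 0, 0, -3, 0, 49/4, 0, …
ICs: h(0) = 0, h′(0) = 0, h′′(0) = -6, h′′′(0) = 0, h′′′′(0) = 294.

f: a_k = 0, 3, 0, -1/2, 0, 1/40, …
g: a_k = -2, 0, 16, 0, -64/3, 0, …
f·g: L₀ = L_f ⊗_s L_g, ord ≤ 2·2.
h=∫h₀ ⇒ L = L₀·Dx.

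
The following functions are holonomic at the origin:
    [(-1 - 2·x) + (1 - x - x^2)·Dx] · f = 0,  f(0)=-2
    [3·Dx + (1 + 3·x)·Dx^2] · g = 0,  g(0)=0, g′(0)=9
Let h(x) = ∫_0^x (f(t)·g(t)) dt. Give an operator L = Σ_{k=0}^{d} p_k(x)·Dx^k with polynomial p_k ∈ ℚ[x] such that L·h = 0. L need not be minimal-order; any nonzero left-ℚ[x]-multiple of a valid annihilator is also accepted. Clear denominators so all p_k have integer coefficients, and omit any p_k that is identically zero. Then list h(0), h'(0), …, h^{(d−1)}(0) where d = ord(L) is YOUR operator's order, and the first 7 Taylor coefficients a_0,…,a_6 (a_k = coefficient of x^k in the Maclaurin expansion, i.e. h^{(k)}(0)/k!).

f: a_k = -2, -2, -4, -6, -10, -16, -26, …
g: a_k = 0, 9, -27/2, 27, -243/4, 729/5, -729/2, …
h₀=f·g: eliminate ⇒ L₀, order ≤ 1·2.
h=∫h₀ ⇒ L = L₀·Dx.
L = (5 + 12·x)·Dx + (-1 + 13·x + 15·x^2)·Dx^2 + (-1 - 2·x + 4·x^2 + 3·x^3)·Dx^3  (order 3).
h: a_k = 0, 0, -9, 3, -63/4, 27/2, -957/20, …
ICs: h(0) = 0, h′(0) = 0, h′′(0) = -18.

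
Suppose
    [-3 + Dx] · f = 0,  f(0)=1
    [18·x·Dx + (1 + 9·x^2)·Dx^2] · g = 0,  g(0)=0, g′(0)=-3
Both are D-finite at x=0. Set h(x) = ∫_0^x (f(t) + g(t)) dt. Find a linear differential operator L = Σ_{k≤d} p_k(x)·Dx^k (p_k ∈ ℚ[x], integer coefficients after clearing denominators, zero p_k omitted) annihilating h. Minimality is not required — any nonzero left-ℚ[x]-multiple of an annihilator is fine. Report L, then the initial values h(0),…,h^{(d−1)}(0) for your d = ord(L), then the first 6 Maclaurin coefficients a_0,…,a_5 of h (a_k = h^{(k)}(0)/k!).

f: a_k = 1, 3, 9/2, 9/2, 27/8, 81/40, …
g: a_k = 0, -3, 0, 9, 0, -243/5, …
L₀ := lclm(L_f,L_g); ord L₀ ≤ 1+2.
h=∫h₀ ⇒ L = L₀·Dx.
L = (18 - 108·x - 162·x^2)·Dx^2 + (-9 + 27·x + 27·x^2 - 81·x^3)·Dx^3 + (1 + 3·x + 9·x^2 + 27·x^3)·Dx^4  (order 4).
h: a_k = 0, 1, 0, 3/2, 27/8, 27/40, …
ICs: h(0) = 0, h′(0) = 1, h′′(0) = 0, h′′′(0) = 9.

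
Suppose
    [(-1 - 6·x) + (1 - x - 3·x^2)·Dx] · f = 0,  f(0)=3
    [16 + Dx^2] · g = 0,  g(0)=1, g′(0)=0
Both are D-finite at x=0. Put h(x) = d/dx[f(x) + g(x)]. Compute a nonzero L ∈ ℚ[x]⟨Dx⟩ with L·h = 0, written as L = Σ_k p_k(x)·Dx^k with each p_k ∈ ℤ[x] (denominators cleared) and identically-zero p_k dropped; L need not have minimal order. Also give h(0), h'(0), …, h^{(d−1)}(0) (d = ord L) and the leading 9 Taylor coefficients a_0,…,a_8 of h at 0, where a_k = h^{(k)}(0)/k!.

L = (4672 + 20416·x + 66304·x^2 + 32640·x^3 + 66240·x^4 + 62208·x^5 + 62208·x^6) + (-464 - 2352·x + 3792·x^2 + 6752·x^3 - 2400·x^4 + 5184·x^5 + 24192·x^6 + 20736·x^7)·Dx + (292 + 1276·x + 4144·x^2 + 2040·x^3 + 4140·x^4 + 3888·x^5 + 3888·x^6)·Dx^2 + (-29 - 147·x + 237·x^2 + 422·x^3 - 150·x^4 + 324·x^5 + 1512·x^6 + 1296·x^7)·Dx^3  (order 3).
h: a_k = 3, 8, 63, 812/3, 600, 25678/15, 4557, 3844576/315, 31293, …
ICs: h(0) = 3, h′(0) = 8, h′′(0) = 126.

f: a_k = 3, 3, 12, 21, 57, 120, 291, 651, 1524, …
g: a_k = 1, 0, -8, 0, 32/3, 0, -256/45, 0, 512/315, …
Weyl lclm of L_f,L_g ⇒ L₀ (ord ≤ 3).
h=h₀': d/dx-closure on L₀ ⇒ L.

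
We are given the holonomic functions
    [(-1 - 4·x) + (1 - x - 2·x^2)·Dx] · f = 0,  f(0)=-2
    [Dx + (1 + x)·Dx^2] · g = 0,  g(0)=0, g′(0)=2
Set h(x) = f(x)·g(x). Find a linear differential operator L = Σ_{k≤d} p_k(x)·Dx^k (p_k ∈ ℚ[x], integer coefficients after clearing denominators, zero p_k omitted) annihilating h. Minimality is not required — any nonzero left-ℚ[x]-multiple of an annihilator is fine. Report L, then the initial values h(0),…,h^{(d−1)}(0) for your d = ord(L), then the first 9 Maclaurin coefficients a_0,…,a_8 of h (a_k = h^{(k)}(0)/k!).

f: a_k = -2, -2, -6, -10, -22, -42, -86, -170, -342, …
g: a_k = 0, 2, -1, 2/3, -1/2, 2/5, -1/3, 2/7, -1/4, …
Product ⇒ symmetric product L₀, ord ≤ 2.
L = (5 + 8·x) + (1 + 11·x + 10·x^2)·Dx + (-1 + 3·x^2 + 2·x^3)·Dx^2  (order 2).
h: a_k = 0, -4, -2, -34/3, -43/3, -189/5, -329/5, -4969/35, -3823/14, …
ICs: h(0) = 0, h′(0) = -4.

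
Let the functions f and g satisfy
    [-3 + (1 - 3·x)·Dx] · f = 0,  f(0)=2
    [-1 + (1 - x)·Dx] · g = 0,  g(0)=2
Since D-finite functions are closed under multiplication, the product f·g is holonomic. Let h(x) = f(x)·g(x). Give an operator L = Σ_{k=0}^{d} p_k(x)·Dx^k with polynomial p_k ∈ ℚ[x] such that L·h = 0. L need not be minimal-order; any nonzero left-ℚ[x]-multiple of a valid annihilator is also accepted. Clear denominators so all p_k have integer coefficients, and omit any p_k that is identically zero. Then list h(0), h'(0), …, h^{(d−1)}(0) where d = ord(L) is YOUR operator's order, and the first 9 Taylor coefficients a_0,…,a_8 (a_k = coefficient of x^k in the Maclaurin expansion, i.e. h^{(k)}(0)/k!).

f: a_k = 2, 6, 18, 54, 162, 486, 1458, 4374, 13122, …
g: a_k = 2, 2, 2, 2, 2, 2, 2, 2, 2, …
Sym-product of L_f,L_g gives L₀ (≤ ord 1).
L = (-4 + 6·x) + (1 - 4·x + 3·x^2)·Dx  (order 1).
h: a_k = 4, 16, 52, 160, 484, 1456, 4372, 13120, 39364, …
ICs: h(0) = 4.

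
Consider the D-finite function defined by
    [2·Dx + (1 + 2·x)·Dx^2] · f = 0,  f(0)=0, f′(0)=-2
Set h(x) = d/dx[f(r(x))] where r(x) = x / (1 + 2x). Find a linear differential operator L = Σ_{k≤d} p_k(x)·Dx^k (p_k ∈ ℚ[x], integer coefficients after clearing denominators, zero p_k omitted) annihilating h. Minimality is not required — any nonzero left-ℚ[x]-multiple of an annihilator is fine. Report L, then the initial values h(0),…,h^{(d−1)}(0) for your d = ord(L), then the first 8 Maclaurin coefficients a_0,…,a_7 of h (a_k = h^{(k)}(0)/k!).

L = (6 + 16·x) + (1 + 6·x + 8·x^2)·Dx  (order 1).
h: a_k = -2, 12, -56, 240, -992, 4032, -16256, 65280, …
ICs: h(0) = -2.

f: a_k = 0, -2, 2, -8/3, 4, -32/5, 32/3, -128/7, …
Substitute x→r, Dx→(1/r')Dx; clear ⇒ L₀.
h=h₀': d/dx-closure on L₀ ⇒ L.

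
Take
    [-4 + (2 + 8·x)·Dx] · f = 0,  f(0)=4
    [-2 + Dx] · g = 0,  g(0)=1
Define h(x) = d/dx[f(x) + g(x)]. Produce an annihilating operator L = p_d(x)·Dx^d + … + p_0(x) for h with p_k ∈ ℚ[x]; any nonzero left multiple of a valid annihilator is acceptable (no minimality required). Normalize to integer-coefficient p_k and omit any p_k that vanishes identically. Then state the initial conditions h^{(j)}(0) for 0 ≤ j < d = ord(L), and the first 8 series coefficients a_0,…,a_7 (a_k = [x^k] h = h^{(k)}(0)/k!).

L = (-8 - 8·x) + (2 - 8·x - 16·x^2)·Dx + (1 + 6·x + 8·x^2)·Dx^2  (order 2).
h: a_k = 10, -12, 52, -472/3, 1684/3, -30232/15, 332648/45, -8648624/315, …
ICs: h(0) = 10, h′(0) = -12.

f: a_k = 4, 8, -8, 16, -40, 112, -336, 1056, …
g: a_k = 1, 2, 2, 4/3, 2/3, 4/15, 4/45, 8/315, …
f+g: L₀ = lclm(L_f,L_g), ord ≤ 1+1.
Differentiate: ansatz ord ≤ ord L₀ ⇒ L.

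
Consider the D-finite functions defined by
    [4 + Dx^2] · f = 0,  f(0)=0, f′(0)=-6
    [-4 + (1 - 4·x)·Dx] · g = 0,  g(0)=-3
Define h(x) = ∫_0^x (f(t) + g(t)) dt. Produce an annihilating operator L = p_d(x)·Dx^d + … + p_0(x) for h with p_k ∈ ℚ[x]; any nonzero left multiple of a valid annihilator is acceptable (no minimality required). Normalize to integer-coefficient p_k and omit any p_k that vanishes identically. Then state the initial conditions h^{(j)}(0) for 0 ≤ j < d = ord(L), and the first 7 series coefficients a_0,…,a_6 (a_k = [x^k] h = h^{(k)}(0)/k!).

f: a_k = 0, -6, 0, 4, 0, -4/5, 0, …
g: a_k = -3, -12, -48, -192, -768, -3072, -12288, …
L₀ := lclm(L_f,L_g); ord L₀ ≤ 2+1.
Integrate: L := L₀·Dx.
L = (-400 + 128·x - 256·x^2)·Dx + (36 - 176·x + 192·x^2 - 256·x^3)·Dx^2 + (-100 + 32·x - 64·x^2)·Dx^3 + (9 - 44·x + 48·x^2 - 64·x^3)·Dx^4  (order 4).
h: a_k = 0, -3, -9, -16, -47, -768/5, -7682/15, …
ICs: h(0) = 0, h′(0) = -3, h′′(0) = -18, h′′′(0) = -96.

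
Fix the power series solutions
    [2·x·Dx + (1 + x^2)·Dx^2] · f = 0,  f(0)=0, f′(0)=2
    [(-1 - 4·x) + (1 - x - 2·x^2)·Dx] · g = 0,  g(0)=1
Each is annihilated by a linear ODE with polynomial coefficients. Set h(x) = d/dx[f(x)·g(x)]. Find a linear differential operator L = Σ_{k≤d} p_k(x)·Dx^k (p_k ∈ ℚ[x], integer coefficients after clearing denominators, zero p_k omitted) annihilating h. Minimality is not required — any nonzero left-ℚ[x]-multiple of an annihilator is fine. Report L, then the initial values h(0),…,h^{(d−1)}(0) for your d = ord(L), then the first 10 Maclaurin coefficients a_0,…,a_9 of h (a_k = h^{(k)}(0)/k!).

f: a_k = 0, 2, 0, -2/3, 0, 2/5, 0, -2/7, 0, 2/9, …
g: a_k = 1, 1, 3, 5, 11, 21, 43, 85, 171, 341, …
Product ⇒ symmetric product L₀, ord ≤ 2.
Derive L from L₀ (diff closure).
L = (18 + 90·x^2 + 48·x^3 + 144·x^4) + (7 + 30·x + 27·x^2 + 82·x^3 + 48·x^4 + 96·x^5)·Dx + (-2 + x - 3·x^2 + 9·x^3 + 11·x^4 + 8·x^5 + 12·x^6)·Dx^2  (order 2).
h: a_k = 2, 4, 16, 112/3, 102, 1172/5, 8356/15, 8832/7, 99886/35, 398492/63, …
ICs: h(0) = 2, h′(0) = 4.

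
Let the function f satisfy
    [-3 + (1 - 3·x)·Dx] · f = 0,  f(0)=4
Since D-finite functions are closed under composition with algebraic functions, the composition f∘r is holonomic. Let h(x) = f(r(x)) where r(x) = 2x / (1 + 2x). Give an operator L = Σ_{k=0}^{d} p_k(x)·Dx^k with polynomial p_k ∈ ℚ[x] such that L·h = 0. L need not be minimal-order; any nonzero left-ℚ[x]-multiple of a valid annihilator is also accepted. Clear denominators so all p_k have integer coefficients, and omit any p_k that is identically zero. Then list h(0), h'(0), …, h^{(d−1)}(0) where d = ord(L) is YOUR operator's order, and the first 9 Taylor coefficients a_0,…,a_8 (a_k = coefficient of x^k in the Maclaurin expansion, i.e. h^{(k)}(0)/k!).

L = 6 + (-1 + 2·x + 8·x^2)·Dx  (order 1).
h: a_k = 4, 24, 96, 384, 1536, 6144, 24576, 98304, 393216, …
ICs: h(0) = 4.

f: a_k = 4, 12, 36, 108, 324, 972, 2916, 8748, 26244, …
Change of var in L_f (x↦r) gives L₀.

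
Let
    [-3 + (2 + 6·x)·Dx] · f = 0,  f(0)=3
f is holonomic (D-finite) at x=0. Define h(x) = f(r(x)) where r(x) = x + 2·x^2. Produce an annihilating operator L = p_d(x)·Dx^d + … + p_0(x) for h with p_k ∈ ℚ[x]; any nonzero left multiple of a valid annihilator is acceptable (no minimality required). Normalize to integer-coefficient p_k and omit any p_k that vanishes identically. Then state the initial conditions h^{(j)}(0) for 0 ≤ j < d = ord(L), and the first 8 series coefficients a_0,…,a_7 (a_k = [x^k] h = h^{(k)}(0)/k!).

f: a_k = 3, 9/2, -27/8, 81/16, -1215/128, 5103/256, -45927/1024, 216513/2048, …
Change of var in L_f (x↦r) gives L₀.
L = (-3 - 12·x) + (2 + 6·x + 12·x^2)·Dx  (order 1).
h: a_k = 3, 9/2, 45/8, -135/16, 945/128, 1215/256, -33615/1024, 125145/2048, …
ICs: h(0) = 3.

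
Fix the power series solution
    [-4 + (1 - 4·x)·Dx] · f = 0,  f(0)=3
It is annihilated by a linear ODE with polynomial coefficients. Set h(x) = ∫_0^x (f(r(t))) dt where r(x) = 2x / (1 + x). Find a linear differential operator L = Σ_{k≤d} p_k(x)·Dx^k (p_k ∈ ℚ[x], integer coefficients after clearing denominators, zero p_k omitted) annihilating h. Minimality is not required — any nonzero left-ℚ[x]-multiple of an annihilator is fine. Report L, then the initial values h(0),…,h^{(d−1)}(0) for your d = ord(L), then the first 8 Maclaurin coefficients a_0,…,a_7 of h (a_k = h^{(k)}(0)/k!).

f: a_k = 3, 12, 48, 192, 768, 3072, 12288, 49152, …
Substitute x→r, Dx→(1/r')Dx; clear ⇒ L₀.
h=∫₀ˣh₀: take L = L₀·Dx.
L = 8·Dx + (-1 + 6·x + 7·x^2)·Dx^2  (order 2).
h: a_k = 0, 3, 12, 56, 294, 8232/5, 9604, 57624, …
ICs: h(0) = 0, h′(0) = 3.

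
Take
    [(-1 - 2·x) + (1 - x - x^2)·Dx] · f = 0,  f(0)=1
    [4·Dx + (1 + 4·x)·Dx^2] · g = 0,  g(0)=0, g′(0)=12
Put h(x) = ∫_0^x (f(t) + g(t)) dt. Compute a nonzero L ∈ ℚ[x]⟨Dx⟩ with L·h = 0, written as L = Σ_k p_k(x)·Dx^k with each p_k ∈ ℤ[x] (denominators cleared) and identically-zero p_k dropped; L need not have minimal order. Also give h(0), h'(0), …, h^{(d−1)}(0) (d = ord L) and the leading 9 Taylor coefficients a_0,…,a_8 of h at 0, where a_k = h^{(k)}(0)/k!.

L = (100 + 272·x + 392·x^2 + 144·x^3 + 96·x^4)·Dx^2 + (-7 + 96·x + 434·x^2 + 540·x^3 + 304·x^4 + 160·x^5)·Dx^3 + (-4 - 25·x - 28·x^2 + 46·x^3 + 73·x^4 + 76·x^5 + 32·x^6)·Dx^4  (order 4).
h: a_k = 0, 1, 13/2, -22/3, 67/4, -187/5, 1556/15, -2035/7, 49299/56, …
ICs: h(0) = 0, h′(0) = 1, h′′(0) = 13, h′′′(0) = -44.

f: a_k = 1, 1, 2, 3, 5, 8, 13, 21, 34, …
g: a_k = 0, 12, -24, 64, -192, 3072/5, -2048, 49152/7, -24576, …
Sum ⇒ L₀ = lclm(L_f,L_g) in ℚ(x)⟨Dx⟩.
h=∫₀ˣh₀: take L = L₀·Dx.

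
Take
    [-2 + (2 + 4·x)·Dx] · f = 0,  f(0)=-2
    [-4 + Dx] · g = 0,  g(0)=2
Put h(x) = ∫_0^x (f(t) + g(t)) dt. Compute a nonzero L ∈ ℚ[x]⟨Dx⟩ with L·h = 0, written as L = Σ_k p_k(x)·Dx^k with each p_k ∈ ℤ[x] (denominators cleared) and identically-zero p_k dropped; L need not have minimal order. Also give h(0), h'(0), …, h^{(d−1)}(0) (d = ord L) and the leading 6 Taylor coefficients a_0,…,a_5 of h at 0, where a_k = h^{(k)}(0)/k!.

f: a_k = -2, -2, 1, -1, 5/4, -7/4, …
g: a_k = 2, 8, 16, 64/3, 64/3, 256/15, …
L₀ := lclm(L_f,L_g); ord L₀ ≤ 1+1.
h=∫₀ˣh₀: take L = L₀·Dx.
L = (20 + 32·x)·Dx + (-17 - 64·x - 64·x^2)·Dx^2 + (3 + 14·x + 16·x^2)·Dx^3  (order 3).
h: a_k = 0, 0, 3, 17/3, 61/12, 271/60, …
ICs: h(0) = 0, h′(0) = 0, h′′(0) = 6.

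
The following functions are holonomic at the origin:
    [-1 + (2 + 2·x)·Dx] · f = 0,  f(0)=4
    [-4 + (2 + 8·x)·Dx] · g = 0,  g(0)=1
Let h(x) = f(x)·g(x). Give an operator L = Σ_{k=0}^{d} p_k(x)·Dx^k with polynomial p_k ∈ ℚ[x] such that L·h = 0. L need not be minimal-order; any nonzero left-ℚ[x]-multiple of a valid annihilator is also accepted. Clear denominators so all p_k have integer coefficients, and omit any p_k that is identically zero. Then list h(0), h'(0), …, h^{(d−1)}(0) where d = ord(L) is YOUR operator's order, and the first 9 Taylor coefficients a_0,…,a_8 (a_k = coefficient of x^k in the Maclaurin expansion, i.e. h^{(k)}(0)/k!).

f: a_k = 4, 2, -1/2, 1/4, -5/32, 7/64, -21/256, 33/512, -429/8192, …
g: a_k = 1, 2, -2, 4, -10, 28, -84, 264, -858, …
L₀ := L_f ⊗_s L_g (sym. prod.), ord ≤ 1.
L = (-5 - 8·x) + (2 + 10·x + 8·x^2)·Dx  (order 1).
h: a_k = 4, 10, -9/2, 45/4, -981/32, 5715/64, -70029/256, 445725/512, -23369805/8192, …
ICs: h(0) = 4.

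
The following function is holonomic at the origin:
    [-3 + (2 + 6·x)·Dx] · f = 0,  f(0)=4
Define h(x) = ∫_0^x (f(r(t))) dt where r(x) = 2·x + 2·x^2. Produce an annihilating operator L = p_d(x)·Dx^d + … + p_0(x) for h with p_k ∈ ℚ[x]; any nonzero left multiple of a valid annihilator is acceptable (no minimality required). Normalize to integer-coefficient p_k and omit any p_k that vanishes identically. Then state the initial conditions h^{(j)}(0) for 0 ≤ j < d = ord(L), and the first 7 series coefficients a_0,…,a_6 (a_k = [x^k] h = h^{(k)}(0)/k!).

L = (-3 - 6·x)·Dx + (1 + 6·x + 6·x^2)·Dx^2  (order 2).
h: a_k = 0, 4, 6, -2, 9/2, -117/10, 135/4, …
ICs: h(0) = 0, h′(0) = 4.

f: a_k = 4, 6, -9/2, 27/4, -405/32, 1701/64, -15309/256, …
Substitute x→r, Dx→(1/r')Dx; clear ⇒ L₀.
h=∫₀ˣh₀: take L = L₀·Dx.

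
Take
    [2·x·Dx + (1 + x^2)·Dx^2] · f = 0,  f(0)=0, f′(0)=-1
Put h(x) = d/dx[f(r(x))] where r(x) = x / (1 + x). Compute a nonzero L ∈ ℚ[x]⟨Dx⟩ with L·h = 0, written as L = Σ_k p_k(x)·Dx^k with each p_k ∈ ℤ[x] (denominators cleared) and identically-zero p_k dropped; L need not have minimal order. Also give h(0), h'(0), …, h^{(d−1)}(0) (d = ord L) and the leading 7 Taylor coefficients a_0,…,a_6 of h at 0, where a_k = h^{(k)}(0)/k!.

f: a_k = 0, -1, 0, 1/3, 0, -1/5, 0, …
h₀=f(r): pull back L_f along r ⇒ L₀.
h=h₀': d/dx-closure on L₀ ⇒ L.
L = (2 + 4·x) + (1 + 2·x + 2·x^2)·Dx  (order 1).
h: a_k = -1, 2, -2, 0, 4, -8, 8, …
ICs: h(0) = -1.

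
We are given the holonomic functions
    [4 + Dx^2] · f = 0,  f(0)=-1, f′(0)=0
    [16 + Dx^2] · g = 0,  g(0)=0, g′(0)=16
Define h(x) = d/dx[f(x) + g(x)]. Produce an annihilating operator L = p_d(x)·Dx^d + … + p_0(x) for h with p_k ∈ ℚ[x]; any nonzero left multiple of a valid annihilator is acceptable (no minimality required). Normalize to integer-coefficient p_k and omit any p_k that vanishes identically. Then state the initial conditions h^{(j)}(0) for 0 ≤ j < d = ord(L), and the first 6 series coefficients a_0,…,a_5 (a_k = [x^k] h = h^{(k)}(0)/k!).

f: a_k = -1, 0, 2, 0, -2/3, 0, …
g: a_k = 0, 16, 0, -128/3, 0, 512/15, …
f+g: L₀ = lclm(L_f,L_g), ord ≤ 2+2.
Derive L from L₀ (diff closure).
L = 64 + 20·Dx^2 + Dx^4  (order 4).
h: a_k = 16, 4, -128, -8/3, 512/3, 8/15, …
ICs: h(0) = 16, h′(0) = 4, h′′(0) = -256, h′′′(0) = -16.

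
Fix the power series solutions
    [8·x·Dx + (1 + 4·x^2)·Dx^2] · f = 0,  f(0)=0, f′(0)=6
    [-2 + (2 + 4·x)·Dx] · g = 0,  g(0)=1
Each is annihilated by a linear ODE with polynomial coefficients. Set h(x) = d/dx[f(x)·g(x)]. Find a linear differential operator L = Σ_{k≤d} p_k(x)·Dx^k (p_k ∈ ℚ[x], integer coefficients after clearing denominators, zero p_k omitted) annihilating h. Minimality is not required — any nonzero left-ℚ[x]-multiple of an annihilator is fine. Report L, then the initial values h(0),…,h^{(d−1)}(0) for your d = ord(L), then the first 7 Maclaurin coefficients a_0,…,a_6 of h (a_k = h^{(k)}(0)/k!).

L = (5 + 80·x + 8·x^2 - 192·x^3 - 48·x^4) + (14 + 84·x + 144·x^2 - 224·x^3 - 672·x^4 - 192·x^5)·Dx + (3 + 4·x - 12·x^2 - 32·x^3 - 112·x^4 - 192·x^5 - 64·x^6)·Dx^2  (order 2).
h: a_k = 6, 12, -33, -20, 389/4, 1227/10, -18853/40, …
ICs: h(0) = 6, h′(0) = 12.

f: a_k = 0, 6, 0, -8, 0, 96/5, 0, …
g: a_k = 1, 1, -1/2, 1/2, -5/8, 7/8, -21/16, …
Product ⇒ symmetric product L₀, ord ≤ 2.
h=h₀': d/dx-closure on L₀ ⇒ L.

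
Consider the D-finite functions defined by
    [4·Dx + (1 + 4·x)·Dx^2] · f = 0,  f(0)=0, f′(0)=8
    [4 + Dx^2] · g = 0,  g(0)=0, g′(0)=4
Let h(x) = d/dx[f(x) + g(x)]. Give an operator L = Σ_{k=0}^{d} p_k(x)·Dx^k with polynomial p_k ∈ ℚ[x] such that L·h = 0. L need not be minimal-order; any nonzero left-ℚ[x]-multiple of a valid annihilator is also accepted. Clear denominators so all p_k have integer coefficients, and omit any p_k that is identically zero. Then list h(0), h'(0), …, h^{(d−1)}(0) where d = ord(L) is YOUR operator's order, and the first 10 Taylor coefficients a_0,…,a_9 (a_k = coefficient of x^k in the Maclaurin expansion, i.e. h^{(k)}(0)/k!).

f: a_k = 0, 8, -16, 128/3, -128, 2048/5, -4096/3, 32768/7, -16384, 524288/9, …
g: a_k = 0, 4, 0, -8/3, 0, 8/15, 0, -16/315, 0, 8/2835, …
h₀=f+g: left-lcm gives L₀, ord ≤ 4.
Derive L from L₀ (diff closure).
L = (400 + 128·x + 256·x^2) + (36 + 176·x + 192·x^2 + 256·x^3)·Dx + (100 + 32·x + 64·x^2)·Dx^2 + (9 + 44·x + 48·x^2 + 64·x^3)·Dx^3  (order 3).
h: a_k = 12, -32, 120, -512, 6152/3, -8192, 1474544/45, -131072, 165150728/315, -2097152, …
ICs: h(0) = 12, h′(0) = -32, h′′(0) = 240.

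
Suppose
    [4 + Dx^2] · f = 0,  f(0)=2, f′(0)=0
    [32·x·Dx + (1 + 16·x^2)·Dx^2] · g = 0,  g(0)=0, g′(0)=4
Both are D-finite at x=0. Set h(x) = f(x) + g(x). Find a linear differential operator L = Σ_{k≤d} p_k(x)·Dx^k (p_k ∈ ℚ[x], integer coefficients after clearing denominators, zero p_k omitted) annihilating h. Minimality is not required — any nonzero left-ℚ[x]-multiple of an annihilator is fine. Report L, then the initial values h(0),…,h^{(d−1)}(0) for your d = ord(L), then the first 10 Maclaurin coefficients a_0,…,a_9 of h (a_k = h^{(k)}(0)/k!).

L = (-6016·x + 102400·x^3 + 32768·x^5)·Dx + (-28 + 1216·x^2 + 27648·x^4 + 16384·x^6)·Dx^2 + (-1504·x + 25600·x^3 + 8192·x^5)·Dx^3 + (-7 + 304·x^2 + 6912·x^4 + 4096·x^6)·Dx^4  (order 4).
h: a_k = 2, 4, -4, -64/3, 4/3, 1024/5, -8/45, -16384/7, 4/315, 262144/9, …
ICs: h(0) = 2, h′(0) = 4, h′′(0) = -8, h′′′(0) = -128.

f: a_k = 2, 0, -4, 0, 4/3, 0, -8/45, 0, 4/315, 0, …
g: a_k = 0, 4, 0, -64/3, 0, 1024/5, 0, -16384/7, 0, 262144/9, …
Weyl lclm of L_f,L_g ⇒ L₀ (ord ≤ 4).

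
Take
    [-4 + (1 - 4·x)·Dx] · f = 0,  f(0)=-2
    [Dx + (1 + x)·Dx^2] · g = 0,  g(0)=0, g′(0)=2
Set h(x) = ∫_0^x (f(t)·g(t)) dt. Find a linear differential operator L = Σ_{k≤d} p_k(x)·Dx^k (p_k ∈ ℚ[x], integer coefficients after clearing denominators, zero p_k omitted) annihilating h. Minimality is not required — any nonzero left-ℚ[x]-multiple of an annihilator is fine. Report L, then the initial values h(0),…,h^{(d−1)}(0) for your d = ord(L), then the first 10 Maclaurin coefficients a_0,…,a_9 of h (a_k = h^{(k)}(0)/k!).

f: a_k = -2, -8, -32, -128, -512, -2048, -8192, -32768, -131072, -524288, …
g: a_k = 0, 2, -1, 2/3, -1/2, 2/5, -1/3, 2/7, -1/4, 2/9, …
Sym-product of L_f,L_g gives L₀ (≤ ord 2).
Integrate: L := L₀·Dx.
L = 4·Dx + (7 + 12·x)·Dx^2 + (-1 + 3·x + 4·x^2)·Dx^3  (order 3).
h: a_k = 0, 0, -2, -14/3, -43/3, -137/3, -6856/45, -7834/15, -383881/210, -12284087/1890, …
ICs: h(0) = 0, h′(0) = 0, h′′(0) = -4.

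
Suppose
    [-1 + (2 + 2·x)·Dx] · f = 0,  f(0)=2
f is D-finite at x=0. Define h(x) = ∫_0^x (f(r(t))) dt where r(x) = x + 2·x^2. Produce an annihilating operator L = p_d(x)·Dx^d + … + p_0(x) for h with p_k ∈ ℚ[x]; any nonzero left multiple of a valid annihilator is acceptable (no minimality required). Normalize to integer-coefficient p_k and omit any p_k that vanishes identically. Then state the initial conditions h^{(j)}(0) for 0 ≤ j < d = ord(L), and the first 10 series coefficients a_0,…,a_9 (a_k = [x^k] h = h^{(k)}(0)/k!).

f: a_k = 2, 1, -1/4, 1/8, -5/64, 7/128, -21/512, 33/1024, -429/16384, 715/32768, …
Substitute x→r, Dx→(1/r')Dx; clear ⇒ L₀.
h=∫₀ˣh₀: take L = L₀·Dx.
L = (-1 - 4·x)·Dx + (2 + 2·x + 4·x^2)·Dx^2  (order 2).
h: a_k = 0, 2, 1/2, 7/12, -7/32, -21/320, 119/768, -27/512, -791/8192, 17843/147456, …
ICs: h(0) = 0, h′(0) = 2.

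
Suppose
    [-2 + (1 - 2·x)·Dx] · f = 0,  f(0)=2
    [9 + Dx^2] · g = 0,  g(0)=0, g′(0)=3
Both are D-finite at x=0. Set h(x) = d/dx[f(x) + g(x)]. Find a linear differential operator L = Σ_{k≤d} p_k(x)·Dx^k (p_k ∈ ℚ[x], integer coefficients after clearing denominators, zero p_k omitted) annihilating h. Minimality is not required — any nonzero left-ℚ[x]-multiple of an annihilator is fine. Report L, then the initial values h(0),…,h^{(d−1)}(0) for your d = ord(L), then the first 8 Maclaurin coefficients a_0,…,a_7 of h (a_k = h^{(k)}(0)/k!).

f: a_k = 2, 4, 8, 16, 32, 64, 128, 256, …
g: a_k = 0, 3, 0, -9/2, 0, 81/40, 0, -243/560, …
f+g: L₀ = lclm(L_f,L_g), ord ≤ 1+2.
Derive L from L₀ (diff closure).
L = (684 - 432·x + 432·x^2) + (-99 + 306·x - 324·x^2 + 216·x^3)·Dx + (76 - 48·x + 48·x^2)·Dx^2 + (-11 + 34·x - 36·x^2 + 24·x^3)·Dx^3  (order 3).
h: a_k = 7, 16, 69/2, 128, 2641/8, 768, 143117/80, 4096, …
ICs: h(0) = 7, h′(0) = 16, h′′(0) = 69.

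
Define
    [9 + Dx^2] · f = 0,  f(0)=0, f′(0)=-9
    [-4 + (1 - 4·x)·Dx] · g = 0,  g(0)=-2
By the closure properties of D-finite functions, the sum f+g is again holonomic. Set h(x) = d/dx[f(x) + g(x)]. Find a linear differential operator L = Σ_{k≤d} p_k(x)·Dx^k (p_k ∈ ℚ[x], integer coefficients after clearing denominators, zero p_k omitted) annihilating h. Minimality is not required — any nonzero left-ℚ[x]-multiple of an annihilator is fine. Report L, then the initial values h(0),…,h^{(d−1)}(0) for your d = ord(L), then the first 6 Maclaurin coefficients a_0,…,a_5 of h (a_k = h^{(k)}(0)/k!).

L = (4824 - 1728·x + 3456·x^2) + (-315 + 1476·x - 1296·x^2 + 1728·x^3)·Dx + (536 - 192·x + 384·x^2)·Dx^2 + (-35 + 164·x - 144·x^2 + 192·x^3)·Dx^3  (order 3).
h: a_k = -17, -64, -687/2, -2048, -82163/8, -49152, …
ICs: h(0) = -17, h′(0) = -64, h′′(0) = -687.

f: a_k = 0, -9, 0, 27/2, 0, -243/40, …
g: a_k = -2, -8, -32, -128, -512, -2048, …
Weyl lclm of L_f,L_g ⇒ L₀ (ord ≤ 3).
Differentiate: ansatz ord ≤ ord L₀ ⇒ L.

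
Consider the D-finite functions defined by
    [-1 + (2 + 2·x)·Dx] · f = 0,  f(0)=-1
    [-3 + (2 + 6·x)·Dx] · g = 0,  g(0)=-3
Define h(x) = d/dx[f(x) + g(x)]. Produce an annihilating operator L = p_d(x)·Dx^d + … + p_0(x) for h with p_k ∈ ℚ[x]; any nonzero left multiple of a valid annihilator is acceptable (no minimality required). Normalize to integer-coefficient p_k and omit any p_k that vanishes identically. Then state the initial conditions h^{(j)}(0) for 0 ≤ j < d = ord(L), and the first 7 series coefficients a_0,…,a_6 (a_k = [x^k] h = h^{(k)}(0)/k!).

L = -9 + (-24 - 36·x)·Dx + (-4 - 16·x - 12·x^2)·Dx^2  (order 2).
h: a_k = -5, 7, -123/8, 305/8, -12775/128, 34461/128, -757911/1024, …
ICs: h(0) = -5, h′(0) = 7.

f: a_k = -1, -1/2, 1/8, -1/16, 5/128, -7/256, 21/1024, …
g: a_k = -3, -9/2, 27/8, -81/16, 1215/128, -5103/256, 45927/1024, …
f+g: L₀ = lclm(L_f,L_g), ord ≤ 1+1.
Derive L from L₀ (diff closure).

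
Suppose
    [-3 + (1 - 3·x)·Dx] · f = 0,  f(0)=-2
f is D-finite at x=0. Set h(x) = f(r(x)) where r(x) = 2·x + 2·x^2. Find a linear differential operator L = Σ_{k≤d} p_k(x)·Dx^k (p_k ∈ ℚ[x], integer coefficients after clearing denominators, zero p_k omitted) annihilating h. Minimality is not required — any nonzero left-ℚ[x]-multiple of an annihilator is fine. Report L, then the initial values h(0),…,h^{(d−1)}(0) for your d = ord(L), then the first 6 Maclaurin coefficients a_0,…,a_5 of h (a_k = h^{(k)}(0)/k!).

f: a_k = -2, -6, -18, -54, -162, -486, …
f∘r: x↦r, Dx↦Dx/r' in L_f ⇒ L₀.
L = (6 + 12·x) + (-1 + 6·x + 6·x^2)·Dx  (order 1).
h: a_k = -2, -12, -84, -576, -3960, -27216, …
ICs: h(0) = -2.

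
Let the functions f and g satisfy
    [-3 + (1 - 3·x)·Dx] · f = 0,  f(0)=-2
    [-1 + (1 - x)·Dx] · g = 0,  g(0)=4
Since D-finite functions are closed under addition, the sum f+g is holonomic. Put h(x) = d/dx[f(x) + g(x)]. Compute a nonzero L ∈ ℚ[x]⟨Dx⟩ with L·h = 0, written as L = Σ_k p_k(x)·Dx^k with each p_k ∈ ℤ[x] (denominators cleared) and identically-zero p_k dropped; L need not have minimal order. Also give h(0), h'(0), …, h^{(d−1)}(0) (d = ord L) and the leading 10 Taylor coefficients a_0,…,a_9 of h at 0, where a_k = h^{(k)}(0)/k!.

f: a_k = -2, -6, -18, -54, -162, -486, -1458, -4374, -13122, -39366, …
g: a_k = 4, 4, 4, 4, 4, 4, 4, 4, 4, 4, …
h₀=f+g: left-lcm gives L₀, ord ≤ 2.
h=h₀': d/dx-closure on L₀ ⇒ L.
L = 18 + (-12 + 18·x)·Dx + (1 - 4·x + 3·x^2)·Dx^2  (order 2).
h: a_k = -2, -28, -150, -632, -2410, -8724, -30590, -104944, -354258, -1180940, …
ICs: h(0) = -2, h′(0) = -28.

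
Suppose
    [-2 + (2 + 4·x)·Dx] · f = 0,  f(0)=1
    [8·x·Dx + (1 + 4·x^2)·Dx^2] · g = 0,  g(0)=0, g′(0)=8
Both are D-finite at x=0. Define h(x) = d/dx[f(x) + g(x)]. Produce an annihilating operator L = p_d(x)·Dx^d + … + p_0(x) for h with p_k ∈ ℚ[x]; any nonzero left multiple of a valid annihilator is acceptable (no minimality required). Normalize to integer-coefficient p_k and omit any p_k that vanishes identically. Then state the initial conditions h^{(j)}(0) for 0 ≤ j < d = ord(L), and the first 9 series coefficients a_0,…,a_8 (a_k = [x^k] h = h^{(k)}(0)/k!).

L = (-8 - 40·x + 96·x^2 + 96·x^3) + (-11 - 32·x + 40·x^2 + 384·x^3 + 336·x^4)·Dx + (-1 + 6·x + 24·x^2 + 48·x^3 + 112·x^4 + 96·x^5)·Dx^2  (order 2).
h: a_k = 9, -1, -61/2, -5/2, 1059/8, -63/8, -7961/16, -429/16, 268579/128, …
ICs: h(0) = 9, h′(0) = -1.

f: a_k = 1, 1, -1/2, 1/2, -5/8, 7/8, -21/16, 33/16, -429/128, …
g: a_k = 0, 8, 0, -32/3, 0, 128/5, 0, -512/7, 0, …
h₀=f+g: left-lcm gives L₀, ord ≤ 3.
h₀' ⇒ L via d/dx closure of L₀.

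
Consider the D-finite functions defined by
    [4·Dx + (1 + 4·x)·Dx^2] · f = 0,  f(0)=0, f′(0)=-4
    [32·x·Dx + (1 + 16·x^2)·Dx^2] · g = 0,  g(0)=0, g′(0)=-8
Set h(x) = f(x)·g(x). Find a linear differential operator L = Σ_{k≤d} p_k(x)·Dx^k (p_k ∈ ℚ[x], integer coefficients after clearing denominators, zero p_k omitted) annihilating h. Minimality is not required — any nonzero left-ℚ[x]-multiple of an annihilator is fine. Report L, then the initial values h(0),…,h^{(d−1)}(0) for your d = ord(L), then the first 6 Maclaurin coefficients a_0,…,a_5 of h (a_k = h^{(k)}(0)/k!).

f: a_k = 0, -4, 8, -64/3, 64, -1024/5, …
g: a_k = 0, -8, 0, 128/3, 0, -2048/5, …
f·g: L₀ = L_f ⊗_s L_g, ord ≤ 2·2.
L = (1536 + 11264·x + 81920·x^2 + 638976·x^3 + 1966080·x^4 + 3407872·x^5 + 4194304·x^7)·Dx + (288 + 7936·x + 78848·x^2 + 495616·x^3 + 2228224·x^4 + 6094848·x^5 + 9175040·x^6 + 3145728·x^7 + 14680064·x^8)·Dx^2 + (48 + 1024·x + 12288·x^2 + 79872·x^3 + 368640·x^4 + 1277952·x^5 + 3145728·x^6 + 4718592·x^7 + 3145728·x^8 + 8388608·x^9)·Dx^3 + (5 + 72·x + 592·x^2 + 3584·x^3 + 16896·x^4 + 61440·x^5 + 172032·x^6 + 393216·x^7 + 589824·x^8 + 524288·x^9 + 1048576·x^10)·Dx^4  (order 4).
h: a_k = 0, 0, 32, -64, 0, -512/3, …
ICs: h(0) = 0, h′(0) = 0, h′′(0) = 64, h′′′(0) = -384.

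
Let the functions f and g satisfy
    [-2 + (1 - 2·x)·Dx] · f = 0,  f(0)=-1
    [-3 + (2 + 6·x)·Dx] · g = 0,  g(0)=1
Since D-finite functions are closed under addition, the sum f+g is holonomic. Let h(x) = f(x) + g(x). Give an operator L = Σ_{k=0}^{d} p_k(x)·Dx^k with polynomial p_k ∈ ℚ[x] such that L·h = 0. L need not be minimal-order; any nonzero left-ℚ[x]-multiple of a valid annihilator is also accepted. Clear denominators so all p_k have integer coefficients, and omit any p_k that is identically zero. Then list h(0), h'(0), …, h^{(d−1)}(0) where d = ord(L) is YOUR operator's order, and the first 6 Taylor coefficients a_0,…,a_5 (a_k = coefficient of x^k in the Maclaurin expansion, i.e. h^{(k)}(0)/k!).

L = (-66 - 108·x) + (41 + 156·x + 324·x^2)·Dx + (-2 - 38·x - 24·x^2 + 216·x^3)·Dx^2  (order 2).
h: a_k = 0, -1/2, -41/8, -101/16, -2453/128, -6491/256, …
ICs: h(0) = 0, h′(0) = -1/2.

f: a_k = -1, -2, -4, -8, -16, -32, …
g: a_k = 1, 3/2, -9/8, 27/16, -405/128, 1701/256, …
h₀=f+g: left-lcm gives L₀, ord ≤ 2.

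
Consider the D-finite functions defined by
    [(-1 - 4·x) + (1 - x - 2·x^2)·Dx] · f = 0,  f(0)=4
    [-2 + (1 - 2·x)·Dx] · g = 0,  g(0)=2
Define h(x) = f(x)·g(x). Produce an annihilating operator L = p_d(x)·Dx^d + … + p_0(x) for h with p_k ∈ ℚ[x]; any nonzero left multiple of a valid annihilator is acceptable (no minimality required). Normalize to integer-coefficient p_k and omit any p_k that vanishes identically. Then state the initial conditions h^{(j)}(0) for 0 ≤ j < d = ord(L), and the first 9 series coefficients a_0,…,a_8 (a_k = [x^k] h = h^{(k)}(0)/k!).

L = (3 + 6·x) + (-1 + x + 2·x^2)·Dx  (order 1).
h: a_k = 8, 24, 72, 184, 456, 1080, 2504, 5688, 12744, …
ICs: h(0) = 8.

f: a_k = 4, 4, 12, 20, 44, 84, 172, 340, 684, …
g: a_k = 2, 4, 8, 16, 32, 64, 128, 256, 512, …
h₀=f·g: eliminate ⇒ L₀, order ≤ 1·1.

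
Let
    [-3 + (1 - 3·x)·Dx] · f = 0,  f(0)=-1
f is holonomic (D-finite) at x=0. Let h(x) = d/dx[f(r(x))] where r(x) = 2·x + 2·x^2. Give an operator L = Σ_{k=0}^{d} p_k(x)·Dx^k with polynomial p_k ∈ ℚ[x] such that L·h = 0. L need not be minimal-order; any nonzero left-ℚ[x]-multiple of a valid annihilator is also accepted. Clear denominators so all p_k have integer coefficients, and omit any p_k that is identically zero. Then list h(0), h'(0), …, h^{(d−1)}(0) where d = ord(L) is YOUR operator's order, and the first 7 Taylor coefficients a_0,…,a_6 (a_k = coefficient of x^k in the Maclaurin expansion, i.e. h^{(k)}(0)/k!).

f: a_k = -1, -3, -9, -27, -81, -243, -729, …
f∘r: x↦r, Dx↦Dx/r' in L_f ⇒ L₀.
h=h₀': d/dx-closure on L₀ ⇒ L.
L = (14 + 36·x + 36·x^2) + (-1 + 4·x + 18·x^2 + 12·x^3)·Dx  (order 1).
h: a_k = -6, -84, -864, -7920, -68040, -561168, -4499712, …
ICs: h(0) = -6.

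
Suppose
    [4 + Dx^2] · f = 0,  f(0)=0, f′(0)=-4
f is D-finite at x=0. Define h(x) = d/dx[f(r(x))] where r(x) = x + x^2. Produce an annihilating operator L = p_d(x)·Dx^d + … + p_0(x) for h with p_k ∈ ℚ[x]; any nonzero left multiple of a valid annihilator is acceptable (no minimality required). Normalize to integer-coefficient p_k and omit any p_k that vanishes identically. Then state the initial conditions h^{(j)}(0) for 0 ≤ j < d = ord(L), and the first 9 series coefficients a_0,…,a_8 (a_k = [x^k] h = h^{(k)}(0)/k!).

f: a_k = 0, -4, 0, 8/3, 0, -8/15, 0, 16/315, 0, …
f∘r: x↦r, Dx↦Dx/r' in L_f ⇒ L₀.
h=h₀': d/dx-closure on L₀ ⇒ L.
L = (16 + 32·x + 96·x^2 + 128·x^3 + 64·x^4) + (-6 - 12·x)·Dx + (1 + 4·x + 4·x^2)·Dx^2  (order 2).
h: a_k = -4, -8, 8, 32, 112/3, 0, -1664/45, -1792/45, -4544/315, …
ICs: h(0) = -4, h′(0) = -8.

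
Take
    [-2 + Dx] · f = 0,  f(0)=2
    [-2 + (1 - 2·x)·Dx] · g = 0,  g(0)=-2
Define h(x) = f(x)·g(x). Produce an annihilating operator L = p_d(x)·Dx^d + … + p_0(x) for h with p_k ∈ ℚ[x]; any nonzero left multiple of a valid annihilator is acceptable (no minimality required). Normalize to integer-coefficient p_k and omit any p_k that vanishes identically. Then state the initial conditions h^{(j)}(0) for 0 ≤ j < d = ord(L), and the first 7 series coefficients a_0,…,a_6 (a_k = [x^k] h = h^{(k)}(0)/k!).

f: a_k = 2, 4, 4, 8/3, 4/3, 8/15, 8/45, …
g: a_k = -2, -4, -8, -16, -32, -64, -128, …
L₀ := L_f ⊗_s L_g (sym. prod.), ord ≤ 1.
L = (4 - 4·x) + (-1 + 2·x)·Dx  (order 1).
h: a_k = -4, -16, -40, -256/3, -520/3, -5216/15, -31312/45, …
ICs: h(0) = -4.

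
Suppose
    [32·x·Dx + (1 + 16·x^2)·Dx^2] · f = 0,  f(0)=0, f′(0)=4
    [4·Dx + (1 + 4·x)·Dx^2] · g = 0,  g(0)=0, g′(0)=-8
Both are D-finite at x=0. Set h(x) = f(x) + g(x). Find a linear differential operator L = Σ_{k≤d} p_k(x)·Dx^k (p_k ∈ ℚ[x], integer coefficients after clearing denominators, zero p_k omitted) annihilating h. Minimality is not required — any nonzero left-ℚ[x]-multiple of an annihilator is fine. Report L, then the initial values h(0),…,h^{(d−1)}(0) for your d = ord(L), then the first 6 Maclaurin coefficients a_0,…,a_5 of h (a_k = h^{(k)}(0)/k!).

L = (-32 - 384·x + 1536·x^2 + 2048·x^3)·Dx + (-16 - 64·x + 3072·x^3 + 4096·x^4)·Dx^2 + (-1 + 4·x + 32·x^2 + 128·x^3 + 768·x^4 + 1024·x^5)·Dx^3  (order 3).
h: a_k = 0, -4, 16, -64, 128, -1024/5, …
ICs: h(0) = 0, h′(0) = -4, h′′(0) = 32.

f: a_k = 0, 4, 0, -64/3, 0, 1024/5, …
g: a_k = 0, -8, 16, -128/3, 128, -2048/5, …
Sum ⇒ L₀ = lclm(L_f,L_g) in ℚ(x)⟨Dx⟩.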